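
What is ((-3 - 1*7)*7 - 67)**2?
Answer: 18769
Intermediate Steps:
((-3 - 1*7)*7 - 67)**2 = ((-3 - 7)*7 - 67)**2 = (-10*7 - 67)**2 = (-70 - 67)**2 = (-137)**2 = 18769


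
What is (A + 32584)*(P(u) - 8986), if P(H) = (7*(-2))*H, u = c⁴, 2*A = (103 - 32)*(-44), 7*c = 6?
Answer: -95696355380/343 ≈ -2.7900e+8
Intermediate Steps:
c = 6/7 (c = (⅐)*6 = 6/7 ≈ 0.85714)
A = -1562 (A = ((103 - 32)*(-44))/2 = (71*(-44))/2 = (½)*(-3124) = -1562)
u = 1296/2401 (u = (6/7)⁴ = 1296/2401 ≈ 0.53977)
P(H) = -14*H
(A + 32584)*(P(u) - 8986) = (-1562 + 32584)*(-14*1296/2401 - 8986) = 31022*(-2592/343 - 8986) = 31022*(-3084790/343) = -95696355380/343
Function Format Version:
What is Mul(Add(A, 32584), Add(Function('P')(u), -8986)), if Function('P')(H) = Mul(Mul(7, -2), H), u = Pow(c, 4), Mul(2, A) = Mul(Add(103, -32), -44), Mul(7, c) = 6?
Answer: Rational(-95696355380, 343) ≈ -2.7900e+8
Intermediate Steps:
c = Rational(6, 7) (c = Mul(Rational(1, 7), 6) = Rational(6, 7) ≈ 0.85714)
A = -1562 (A = Mul(Rational(1, 2), Mul(Add(103, -32), -44)) = Mul(Rational(1, 2), Mul(71, -44)) = Mul(Rational(1, 2), -3124) = -1562)
u = Rational(1296, 2401) (u = Pow(Rational(6, 7), 4) = Rational(1296, 2401) ≈ 0.53977)
Function('P')(H) = Mul(-14, H)
Mul(Add(A, 32584), Add(Function('P')(u), -8986)) = Mul(Add(-1562, 32584), Add(Mul(-14, Rational(1296, 2401)), -8986)) = Mul(31022, Add(Rational(-2592, 343), -8986)) = Mul(31022, Rational(-3084790, 343)) = Rational(-95696355380, 343)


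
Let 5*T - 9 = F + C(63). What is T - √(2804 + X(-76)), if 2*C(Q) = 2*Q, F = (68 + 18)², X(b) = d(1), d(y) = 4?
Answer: 7468/5 - 6*√78 ≈ 1440.6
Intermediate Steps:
X(b) = 4
F = 7396 (F = 86² = 7396)
C(Q) = Q (C(Q) = (2*Q)/2 = Q)
T = 7468/5 (T = 9/5 + (7396 + 63)/5 = 9/5 + (⅕)*7459 = 9/5 + 7459/5 = 7468/5 ≈ 1493.6)
T - √(2804 + X(-76)) = 7468/5 - √(2804 + 4) = 7468/5 - √2808 = 7468/5 - 6*√78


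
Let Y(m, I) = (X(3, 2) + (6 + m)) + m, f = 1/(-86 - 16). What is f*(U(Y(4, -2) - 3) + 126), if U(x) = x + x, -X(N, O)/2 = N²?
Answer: -56/51 ≈ -1.0980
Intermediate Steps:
f = -1/102 (f = 1/(-102) = -1/102 ≈ -0.0098039)
X(N, O) = -2*N²
Y(m, I) = -12 + 2*m (Y(m, I) = (-2*3² + (6 + m)) + m = (-2*9 + (6 + m)) + m = (-18 + (6 + m)) + m = (-12 + m) + m = -12 + 2*m)
U(x) = 2*x
f*(U(Y(4, -2) - 3) + 126) = -(2*((-12 + 2*4) - 3) + 126)/102 = -(2*((-12 + 8) - 3) + 126)/102 = -(2*(-4 - 3) + 126)/102 = -(2*(-7) + 126)/102 = -(-14 + 126)/102 = -1/102*112 = -56/51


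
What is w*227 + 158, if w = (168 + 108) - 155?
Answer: 27625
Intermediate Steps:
w = 121 (w = 276 - 155 = 121)
w*227 + 158 = 121*227 + 158 = 27467 + 158 = 27625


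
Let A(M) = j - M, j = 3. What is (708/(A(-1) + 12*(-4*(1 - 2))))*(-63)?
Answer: -11151/13 ≈ -857.77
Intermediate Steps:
A(M) = 3 - M
(708/(A(-1) + 12*(-4*(1 - 2))))*(-63) = (708/((3 - 1*(-1)) + 12*(-4*(1 - 2))))*(-63) = (708/((3 + 1) + 12*(-4*(-1))))*(-63) = (708/(4 + 12*4))*(-63) = (708/(4 + 48))*(-63) = (708/52)*(-63) = (708*(1/52))*(-63) = (177/13)*(-63) = -11151/13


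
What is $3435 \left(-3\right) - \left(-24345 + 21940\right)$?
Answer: $-7900$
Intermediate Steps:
$3435 \left(-3\right) - \left(-24345 + 21940\right) = -10305 - -2405 = -10305 + 2405 = -7900$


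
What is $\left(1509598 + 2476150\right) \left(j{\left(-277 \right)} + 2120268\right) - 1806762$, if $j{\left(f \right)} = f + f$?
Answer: $8448644029310$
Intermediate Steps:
$j{\left(f \right)} = 2 f$
$\left(1509598 + 2476150\right) \left(j{\left(-277 \right)} + 2120268\right) - 1806762 = \left(1509598 + 2476150\right) \left(2 \left(-277\right) + 2120268\right) - 1806762 = 3985748 \left(-554 + 2120268\right) - 1806762 = 3985748 \cdot 2119714 - 1806762 = 8448645836072 - 1806762 = 8448644029310$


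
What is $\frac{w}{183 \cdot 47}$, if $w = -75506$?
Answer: $- \frac{75506}{8601} \approx -8.7787$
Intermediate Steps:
$\frac{w}{183 \cdot 47} = - \frac{75506}{183 \cdot 47} = - \frac{75506}{8601}$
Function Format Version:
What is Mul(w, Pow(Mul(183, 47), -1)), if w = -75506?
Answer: Rational(-75506, 8601) ≈ -8.7787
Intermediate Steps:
Mul(w, Pow(Mul(183, 47), -1)) = Mul(-75506, Pow(Mul(183, 47), -1)) = Mul(-75506, Pow(8601, -1)) = Mul(-75506, Rational(1, 8601)) = Rational(-75506, 8601)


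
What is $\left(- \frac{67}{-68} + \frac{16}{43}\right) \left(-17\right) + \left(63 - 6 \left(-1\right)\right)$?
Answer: $\frac{7899}{172} \approx 45.924$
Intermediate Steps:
$\left(- \frac{67}{-68} + \frac{16}{43}\right) \left(-17\right) + \left(63 - 6 \left(-1\right)\right) = \left(\left(-67\right) \left(- \frac{1}{68}\right) + 16 \cdot \frac{1}{43}\right) \left(-17\right) + \left(63 - -6\right) = \left(\frac{67}{68} + \frac{16}{43}\right) \left(-17\right) + \left(63 + 6\right) = \frac{3969}{2924} \left(-17\right) + 69 = - \frac{3969}{172} + 69 = \frac{7899}{172}$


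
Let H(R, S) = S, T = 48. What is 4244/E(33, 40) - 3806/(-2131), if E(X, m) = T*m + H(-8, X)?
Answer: 16477082/4161843 ≈ 3.9591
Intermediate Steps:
E(X, m) = X + 48*m (E(X, m) = 48*m + X = X + 48*m)
4244/E(33, 40) - 3806/(-2131) = 4244/(33 + 48*40) - 3806/(-2131) = 4244/(33 + 1920) - 3806*(-1/2131) = 4244/1953 + 3806/2131 = 16477082/4161843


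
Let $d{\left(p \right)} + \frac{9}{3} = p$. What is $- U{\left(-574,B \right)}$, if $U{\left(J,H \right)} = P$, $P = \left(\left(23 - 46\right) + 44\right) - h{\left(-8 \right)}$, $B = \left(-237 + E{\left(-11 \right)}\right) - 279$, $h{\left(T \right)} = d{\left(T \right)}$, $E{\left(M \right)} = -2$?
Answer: $-32$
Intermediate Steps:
$d{\left(p \right)} = -3 + p$
$h{\left(T \right)} = -3 + T$
$B = -518$ ($B = \left(-237 - 2\right) - 279 = -239 - 279 = -518$)
$P = 32$ ($P = \left(\left(23 - 46\right) + 44\right) - \left(-3 - 8\right) = \left(-23 + 44\right) - -11 = 21 + 11 = 32$)
$U{\left(J,H \right)} = 32$
$- U{\left(-574,B \right)} = \left(-1\right) 32 = -32$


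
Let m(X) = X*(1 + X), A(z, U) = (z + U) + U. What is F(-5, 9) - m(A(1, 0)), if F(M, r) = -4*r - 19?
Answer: -57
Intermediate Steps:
F(M, r) = -19 - 4*r
A(z, U) = z + 2*U (A(z, U) = (U + z) + U = z + 2*U)
F(-5, 9) - m(A(1, 0)) = (-19 - 4*9) - (1 + 2*0)*(1 + (1 + 2*0)) = (-19 - 36) - (1 + 0)*(1 + (1 + 0)) = -55 - (1 + 1) = -55 - 2 = -57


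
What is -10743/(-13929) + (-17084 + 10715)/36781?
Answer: 102141494/170774183 ≈ 0.59811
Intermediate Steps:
-10743/(-13929) + (-17084 + 10715)/36781 = -10743*(-1/13929) - 6369*1/36781 = 3581/4643 - 6369/36781 = 102141494/170774183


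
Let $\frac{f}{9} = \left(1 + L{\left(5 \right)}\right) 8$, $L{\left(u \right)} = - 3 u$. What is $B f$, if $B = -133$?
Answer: $134064$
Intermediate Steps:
$f = -1008$ ($f = 9 \left(1 - 15\right) 8 = 9 \left(\left(-14\right) 8\right) = 9 \left(-112\right) = -1008$)
$B f = \left(-133\right) \left(-1008\right) = 134064$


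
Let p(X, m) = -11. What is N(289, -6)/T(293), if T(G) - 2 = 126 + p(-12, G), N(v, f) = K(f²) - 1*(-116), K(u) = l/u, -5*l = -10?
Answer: 2089/2106 ≈ 0.99193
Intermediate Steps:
l = 2 (l = -⅕*(-10) = 2)
K(u) = 2/u
N(v, f) = 116 + 2/f² (N(v, f) = 2/(f²) - 1*(-116) = 2/f² + 116 = 116 + 2/f²)
T(G) = 117 (T(G) = 2 + (126 - 11) = 2 + 115 = 117)
N(289, -6)/T(293) = (116 + 2/(-6)²)/117 = (116 + 2*(1/36))*(1/117) = (116 + 1/18)*(1/117) = (2089/18)*(1/117) = 2089/2106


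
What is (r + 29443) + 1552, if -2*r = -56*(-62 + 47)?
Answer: 30575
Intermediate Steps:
r = -420 (r = -(-28)*(-62 + 47) = -(-28)*(-15) = -½*840 = -420)
(r + 29443) + 1552 = (-420 + 29443) + 1552 = 29023 + 1552 = 30575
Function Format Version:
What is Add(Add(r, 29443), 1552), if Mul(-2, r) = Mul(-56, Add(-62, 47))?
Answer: 30575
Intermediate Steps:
r = -420 (r = Mul(Rational(-1, 2), Mul(-56, Add(-62, 47))) = Mul(Rational(-1, 2), Mul(-56, -15)) = Mul(Rational(-1, 2), 840) = -420)
Add(Add(r, 29443), 1552) = Add(Add(-420, 29443), 1552) = Add(29023, 1552) = 30575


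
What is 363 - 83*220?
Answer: -17897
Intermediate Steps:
363 - 83*220 = 363 - 18260 = -17897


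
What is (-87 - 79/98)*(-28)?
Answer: 17210/7 ≈ 2458.6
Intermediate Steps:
(-87 - 79/98)*(-28) = -8605/98*(-28) = 17210/7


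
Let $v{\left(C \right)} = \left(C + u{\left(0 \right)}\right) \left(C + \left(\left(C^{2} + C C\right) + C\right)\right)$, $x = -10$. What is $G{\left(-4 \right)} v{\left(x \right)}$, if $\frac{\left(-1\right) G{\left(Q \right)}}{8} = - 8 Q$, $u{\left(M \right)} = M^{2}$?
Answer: $460800$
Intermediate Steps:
$G{\left(Q \right)} = 64 Q$ ($G{\left(Q \right)} = - 8 \left(- 8 Q\right) = 64 Q$)
$v{\left(C \right)} = C \left(2 C + 2 C^{2}\right)$ ($v{\left(C \right)} = \left(C + 0^{2}\right) \left(C + \left(\left(C^{2} + C C\right) + C\right)\right) = \left(C + 0\right) \left(C + \left(\left(C^{2} + C^{2}\right) + C\right)\right) = C \left(C + \left(2 C^{2} + C\right)\right) = C \left(C + \left(C + 2 C^{2}\right)\right) = C \left(2 C + 2 C^{2}\right)$)
$G{\left(-4 \right)} v{\left(x \right)} = 64 \left(-4\right) 2 \left(-10\right)^{2} \left(1 - 10\right) = - 256 \cdot 2 \cdot 100 \left(-9\right) = \left(-256\right) \left(-1800\right) = 460800$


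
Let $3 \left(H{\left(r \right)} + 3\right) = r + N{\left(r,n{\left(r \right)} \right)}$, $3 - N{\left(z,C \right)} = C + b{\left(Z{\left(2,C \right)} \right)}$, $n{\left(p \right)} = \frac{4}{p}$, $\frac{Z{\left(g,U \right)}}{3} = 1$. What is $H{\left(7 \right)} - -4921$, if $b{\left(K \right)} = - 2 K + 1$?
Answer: $\frac{103379}{21} \approx 4922.8$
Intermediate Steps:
$Z{\left(g,U \right)} = 3$ ($Z{\left(g,U \right)} = 3 \cdot 1 = 3$)
$b{\left(K \right)} = 1 - 2 K$
$N{\left(z,C \right)} = 8 - C$ ($N{\left(z,C \right)} = 3 - \left(C + \left(1 - 6\right)\right) = 3 - \left(C - 5\right) = 3 - \left(-5 + C\right) = 8 - C$)
$H{\left(r \right)} = - \frac{1}{3} - \frac{4}{3 r} + \frac{r}{3}$ ($H{\left(r \right)} = -3 + \frac{r + \left(8 - \frac{4}{r}\right)}{3} = -3 + \frac{8 + r - \frac{4}{r}}{3} = -3 + \left(\frac{8}{3} - \frac{4}{3 r} + \frac{r}{3}\right) = - \frac{1}{3} - \frac{4}{3 r} + \frac{r}{3}$)
$H{\left(7 \right)} - -4921 = \frac{-4 + 7 \left(-1 + 7\right)}{3 \cdot 7} - -4921 = \frac{1}{3} \cdot \frac{1}{7} \left(-4 + 7 \cdot 6\right) + 4921 = \frac{1}{3} \cdot \frac{1}{7} \left(-4 + 42\right) + 4921 = \frac{1}{3} \cdot \frac{1}{7} \cdot 38 + 4921 = \frac{38}{21} + 4921 = \frac{103379}{21}$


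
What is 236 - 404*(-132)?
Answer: 53564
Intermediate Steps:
236 - 404*(-132) = 236 + 53328 = 53564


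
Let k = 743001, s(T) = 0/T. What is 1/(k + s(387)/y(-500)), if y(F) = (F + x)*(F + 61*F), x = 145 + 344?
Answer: 1/743001 ≈ 1.3459e-6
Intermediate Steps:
s(T) = 0
x = 489
y(F) = 62*F*(489 + F) (y(F) = (F + 489)*(F + 61*F) = (489 + F)*(62*F) = 62*F*(489 + F))
1/(k + s(387)/y(-500)) = 1/(743001 + 0/((62*(-500)*(489 - 500)))) = 1/(743001 + 0/((62*(-500)*(-11)))) = 1/(743001 + 0/341000) = 1/(743001 + 0*(1/341000)) = 1/(743001 + 0) = 1/743001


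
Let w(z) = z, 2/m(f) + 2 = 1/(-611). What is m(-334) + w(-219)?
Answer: -269059/1223 ≈ -220.00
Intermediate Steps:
m(f) = -1222/1223 (m(f) = 2/(-2 + 1/(-611)) = 2/(-2 - 1/611) = 2/(-1223/611) = 2*(-611/1223) = -1222/1223)
m(-334) + w(-219) = -1222/1223 - 219 = -269059/1223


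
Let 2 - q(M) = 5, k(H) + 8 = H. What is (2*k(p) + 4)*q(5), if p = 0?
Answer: 36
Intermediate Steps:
k(H) = -8 + H
q(M) = -3 (q(M) = 2 - 1*5 = 2 - 5 = -3)
(2*k(p) + 4)*q(5) = (2*(-8 + 0) + 4)*(-3) = (2*(-8) + 4)*(-3) = (-16 + 4)*(-3) = -12*(-3) = 36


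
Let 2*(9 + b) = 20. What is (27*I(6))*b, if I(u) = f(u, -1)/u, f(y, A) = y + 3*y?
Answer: 108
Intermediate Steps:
f(y, A) = 4*y
I(u) = 4 (I(u) = (4*u)/u = 4)
b = 1 (b = -9 + (½)*20 = -9 + 10 = 1)
(27*I(6))*b = (27*4)*1 = 108*1 = 108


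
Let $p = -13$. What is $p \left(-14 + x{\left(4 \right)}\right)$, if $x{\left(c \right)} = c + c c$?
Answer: $-78$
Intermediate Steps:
$x{\left(c \right)} = c + c^{2}$
$p \left(-14 + x{\left(4 \right)}\right) = - 13 \left(-14 + 4 \left(1 + 4\right)\right) = - 13 \left(-14 + 4 \cdot 5\right) = - 13 \left(-14 + 20\right) = \left(-13\right) 6 = -78$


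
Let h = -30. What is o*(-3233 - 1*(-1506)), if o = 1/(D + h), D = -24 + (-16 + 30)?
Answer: 1727/40 ≈ 43.175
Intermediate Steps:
D = -10 (D = -24 + 14 = -10)
o = -1/40 (o = 1/(-10 - 30) = 1/(-40) = -1/40 ≈ -0.025000)
o*(-3233 - 1*(-1506)) = -(-3233 - 1*(-1506))/40 = -(-3233 + 1506)/40 = -1/40*(-1727) = 1727/40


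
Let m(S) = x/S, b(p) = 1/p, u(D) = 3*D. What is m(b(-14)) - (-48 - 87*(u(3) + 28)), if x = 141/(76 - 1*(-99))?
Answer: 81393/25 ≈ 3255.7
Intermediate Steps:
x = 141/175 (x = 141/(76 + 99) = 141/175 ≈ 0.80571)
m(S) = 141/(175*S)
m(b(-14)) - (-48 - 87*(u(3) + 28)) = 141/(175*(1/(-14))) - (-48 - 87*(3*3 + 28)) = 141/(175*(-1/14)) - (-48 - 87*(9 + 28)) = (141/175)*(-14) - (-48 - 87*37) = -282/25 - (-48 - 3219) = -282/25 - 1*(-3267) = -282/25 + 3267 = 81393/25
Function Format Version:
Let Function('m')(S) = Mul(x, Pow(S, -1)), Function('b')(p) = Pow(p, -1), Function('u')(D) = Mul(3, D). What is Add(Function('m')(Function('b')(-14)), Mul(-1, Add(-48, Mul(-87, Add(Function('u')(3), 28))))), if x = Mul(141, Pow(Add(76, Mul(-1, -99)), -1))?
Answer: Rational(81393, 25) ≈ 3255.7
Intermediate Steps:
x = Rational(141, 175) (x = Mul(141, Pow(Add(76, 99), -1)) = Mul(141, Pow(175, -1)) = Mul(141, Rational(1, 175)) = Rational(141, 175) ≈ 0.80571)
Function('m')(S) = Mul(Rational(141, 175), Pow(S, -1))
Add(Function('m')(Function('b')(-14)), Mul(-1, Add(-48, Mul(-87, Add(Function('u')(3), 28))))) = Add(Mul(Rational(141, 175), Pow(Pow(-14, -1), -1)), Mul(-1, Add(-48, Mul(-87, Add(Mul(3, 3), 28))))) = Add(Mul(Rational(141, 175), Pow(Rational(-1, 14), -1)), Mul(-1, Add(-48, Mul(-87, Add(9, 28))))) = Add(Mul(Rational(141, 175), -14), Mul(-1, Add(-48, Mul(-87, 37)))) = Add(Rational(-282, 25), Mul(-1, Add(-48, -3219))) = Add(Rational(-282, 25), Mul(-1, -3267)) = Add(Rational(-282, 25), 3267) = Rational(81393, 25)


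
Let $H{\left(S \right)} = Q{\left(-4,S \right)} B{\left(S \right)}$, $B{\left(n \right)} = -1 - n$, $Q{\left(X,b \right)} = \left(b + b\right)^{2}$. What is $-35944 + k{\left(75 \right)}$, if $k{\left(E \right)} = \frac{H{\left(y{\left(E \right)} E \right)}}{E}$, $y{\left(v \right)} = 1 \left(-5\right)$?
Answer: $2769056$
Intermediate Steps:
$Q{\left(X,b \right)} = 4 b^{2}$ ($Q{\left(X,b \right)} = \left(2 b\right)^{2} = 4 b^{2}$)
$y{\left(v \right)} = -5$
$H{\left(S \right)} = 4 S^{2} \left(-1 - S\right)$
$k{\left(E \right)} = 100 E \left(-1 + 5 E\right)$ ($k{\left(E \right)} = \frac{4 \left(- 5 E\right)^{2} \left(-1 - - 5 E\right)}{E} = \frac{4 \cdot 25 E^{2} \left(-1 + 5 E\right)}{E} = \frac{100 E^{2} \left(-1 + 5 E\right)}{E} = 100 E \left(-1 + 5 E\right)$)
$-35944 + k{\left(75 \right)} = -35944 + 100 \cdot 75 \left(-1 + 5 \cdot 75\right) = -35944 + 100 \cdot 75 \left(-1 + 375\right) = -35944 + 100 \cdot 75 \cdot 374 = -35944 + 2805000 = 2769056$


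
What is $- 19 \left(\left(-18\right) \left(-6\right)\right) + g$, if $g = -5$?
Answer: $-2057$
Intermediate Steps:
$- 19 \left(\left(-18\right) \left(-6\right)\right) + g = - 19 \left(\left(-18\right) \left(-6\right)\right) - 5 = \left(-19\right) 108 - 5 = -2052 - 5 = -2057$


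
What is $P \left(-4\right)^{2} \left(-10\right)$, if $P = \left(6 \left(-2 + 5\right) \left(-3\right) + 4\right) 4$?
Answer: $32000$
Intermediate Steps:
$P = -200$ ($P = \left(6 \cdot 3 \left(-3\right) + 4\right) 4 = \left(18 \left(-3\right) + 4\right) 4 = \left(-54 + 4\right) 4 = \left(-50\right) 4 = -200$)
$P \left(-4\right)^{2} \left(-10\right) = - 200 \left(-4\right)^{2} \left(-10\right) = \left(-200\right) 16 \left(-10\right) = \left(-3200\right) \left(-10\right) = 32000$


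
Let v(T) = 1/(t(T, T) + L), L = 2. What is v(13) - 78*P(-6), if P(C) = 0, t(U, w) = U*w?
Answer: 1/171 ≈ 0.0058480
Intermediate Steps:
v(T) = 1/(2 + T**2) (v(T) = 1/(T*T + 2) = 1/(T**2 + 2) = 1/(2 + T**2))
v(13) - 78*P(-6) = 1/(2 + 13**2) - 78*0 = 1/(2 + 169) + 0 = 1/171 + 0 = 1/171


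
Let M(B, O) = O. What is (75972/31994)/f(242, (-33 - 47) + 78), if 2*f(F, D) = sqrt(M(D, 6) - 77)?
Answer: -75972*I*sqrt(71)/1135787 ≈ -0.56362*I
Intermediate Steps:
f(F, D) = I*sqrt(71)/2 (f(F, D) = sqrt(6 - 77)/2 = sqrt(-71)/2 = (I*sqrt(71))/2 = I*sqrt(71)/2)
(75972/31994)/f(242, (-33 - 47) + 78) = (75972/31994)/((I*sqrt(71)/2)) = (75972*(1/31994))*(-2*I*sqrt(71)/71) = 37986*(-2*I*sqrt(71)/71)/15997 = -75972*I*sqrt(71)/1135787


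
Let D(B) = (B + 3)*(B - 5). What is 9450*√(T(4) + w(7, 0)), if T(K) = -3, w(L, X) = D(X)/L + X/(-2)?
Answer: 8100*I*√7 ≈ 21431.0*I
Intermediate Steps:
D(B) = (-5 + B)*(3 + B) (D(B) = (3 + B)*(-5 + B) = (-5 + B)*(3 + B))
w(L, X) = -X/2 + (-15 + X² - 2*X)/L (w(L, X) = (-15 + X² - 2*X)/L + X/(-2) = (-15 + X² - 2*X)/L + X*(-½) = (-15 + X² - 2*X)/L - X/2 = -X/2 + (-15 + X² - 2*X)/L)
9450*√(T(4) + w(7, 0)) = 9450*√(-3 + (-15 + 0² - 2*0 - ½*7*0)/7) = 9450*√(-3 + (-15 + 0 + 0 + 0)/7) = 9450*√(-3 + (⅐)*(-15)) = 9450*√(-3 - 15/7) = 9450*√(-36/7) = 9450*(6*I*√7/7) = 8100*I*√7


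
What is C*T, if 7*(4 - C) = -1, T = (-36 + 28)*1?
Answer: -232/7 ≈ -33.143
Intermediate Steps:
T = -8 (T = -8*1 = -8)
C = 29/7 (C = 4 - ⅐*(-1) = 4 + ⅐ = 29/7 ≈ 4.1429)
C*T = (29/7)*(-8) = -232/7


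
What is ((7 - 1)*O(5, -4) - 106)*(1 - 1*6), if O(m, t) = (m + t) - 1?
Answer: 530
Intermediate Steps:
O(m, t) = -1 + m + t
((7 - 1)*O(5, -4) - 106)*(1 - 1*6) = ((7 - 1)*(-1 + 5 - 4) - 106)*(1 - 1*6) = (6*0 - 106)*(1 - 6) = (0 - 106)*(-5) = -106*(-5) = 530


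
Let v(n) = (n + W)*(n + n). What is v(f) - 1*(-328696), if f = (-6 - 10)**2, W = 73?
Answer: 497144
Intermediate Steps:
f = 256 (f = (-16)**2 = 256)
v(n) = 2*n*(73 + n) (v(n) = (n + 73)*(n + n) = (73 + n)*(2*n) = 2*n*(73 + n))
v(f) - 1*(-328696) = 2*256*(73 + 256) - 1*(-328696) = 2*256*329 + 328696 = 168448 + 328696 = 497144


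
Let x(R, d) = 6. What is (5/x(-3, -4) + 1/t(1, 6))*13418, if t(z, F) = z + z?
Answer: 53672/3 ≈ 17891.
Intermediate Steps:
t(z, F) = 2*z
(5/x(-3, -4) + 1/t(1, 6))*13418 = (5/6 + 1/(2*1))*13418 = (5*(⅙) + 1/2)*13418 = (⅚ + 1*(½))*13418 = (⅚ + ½)*13418 = (4/3)*13418 = 53672/3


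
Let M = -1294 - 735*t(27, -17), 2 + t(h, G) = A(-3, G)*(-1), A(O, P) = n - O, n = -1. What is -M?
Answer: -1646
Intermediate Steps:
A(O, P) = -1 - O
t(h, G) = -4 (t(h, G) = -2 + (-1 - 1*(-3))*(-1) = -2 + (-1 + 3)*(-1) = -2 + 2*(-1) = -2 - 2 = -4)
M = 1646 (M = -1294 - 735*(-4) = -1294 + 2940 = 1646)
-M = -1*1646 = -1646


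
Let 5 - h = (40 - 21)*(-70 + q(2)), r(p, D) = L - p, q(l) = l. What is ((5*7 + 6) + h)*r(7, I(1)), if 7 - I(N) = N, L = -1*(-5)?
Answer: -2676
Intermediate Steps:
L = 5
I(N) = 7 - N
r(p, D) = 5 - p
h = 1297 (h = 5 - (40 - 21)*(-70 + 2) = 5 - 19*(-68) = 5 - 1*(-1292) = 5 + 1292 = 1297)
((5*7 + 6) + h)*r(7, I(1)) = ((5*7 + 6) + 1297)*(5 - 1*7) = ((35 + 6) + 1297)*(5 - 7) = (41 + 1297)*(-2) = 1338*(-2) = -2676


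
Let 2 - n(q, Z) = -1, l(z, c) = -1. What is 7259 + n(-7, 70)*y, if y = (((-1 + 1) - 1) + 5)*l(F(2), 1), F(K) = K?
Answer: 7247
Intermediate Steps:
n(q, Z) = 3 (n(q, Z) = 2 - 1*(-1) = 2 + 1 = 3)
y = -4 (y = (((-1 + 1) - 1) + 5)*(-1) = ((0 - 1) + 5)*(-1) = (-1 + 5)*(-1) = 4*(-1) = -4)
7259 + n(-7, 70)*y = 7259 + 3*(-4) = 7259 - 12 = 7247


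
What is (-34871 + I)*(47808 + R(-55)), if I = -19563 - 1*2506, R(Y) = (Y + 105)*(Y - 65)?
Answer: -2380547520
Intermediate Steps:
R(Y) = (-65 + Y)*(105 + Y) (R(Y) = (105 + Y)*(-65 + Y) = (-65 + Y)*(105 + Y))
I = -22069 (I = -19563 - 2506 = -22069)
(-34871 + I)*(47808 + R(-55)) = (-34871 - 22069)*(47808 + (-6825 + (-55)² + 40*(-55))) = -56940*(47808 + (-6825 + 3025 - 2200)) = -56940*(47808 - 6000) = -56940*41808 = -2380547520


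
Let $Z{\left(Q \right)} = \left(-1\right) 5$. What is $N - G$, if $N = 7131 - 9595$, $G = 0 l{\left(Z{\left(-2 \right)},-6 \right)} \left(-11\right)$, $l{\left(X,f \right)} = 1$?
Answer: $-2464$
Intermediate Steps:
$Z{\left(Q \right)} = -5$
$G = 0$ ($G = 0 \cdot 1 \left(-11\right) = 0 \left(-11\right) = 0$)
$N = -2464$ ($N = 7131 - 9595 = -2464$)
$N - G = -2464 - 0 = -2464 + 0 = -2464$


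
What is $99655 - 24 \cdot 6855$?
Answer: $-64865$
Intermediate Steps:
$99655 - 24 \cdot 6855 = 99655 - 164520 = -64865$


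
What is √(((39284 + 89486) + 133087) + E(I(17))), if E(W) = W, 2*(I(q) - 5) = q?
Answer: √1047482/2 ≈ 511.73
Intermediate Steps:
I(q) = 5 + q/2
√(((39284 + 89486) + 133087) + E(I(17))) = √(((39284 + 89486) + 133087) + (5 + (½)*17)) = √((128770 + 133087) + (5 + 17/2)) = √(261857 + 27/2) = √(523741/2) = √1047482/2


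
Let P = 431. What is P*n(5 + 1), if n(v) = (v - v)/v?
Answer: 0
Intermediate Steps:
n(v) = 0 (n(v) = 0/v = 0)
P*n(5 + 1) = 431*0 = 0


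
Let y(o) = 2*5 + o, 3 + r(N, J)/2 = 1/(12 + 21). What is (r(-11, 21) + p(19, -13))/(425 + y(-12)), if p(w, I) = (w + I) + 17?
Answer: 563/13959 ≈ 0.040332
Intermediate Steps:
p(w, I) = 17 + I + w (p(w, I) = (I + w) + 17 = 17 + I + w)
r(N, J) = -196/33 (r(N, J) = -6 + 2/(12 + 21) = -6 + 2/33 = -196/33)
y(o) = 10 + o
(r(-11, 21) + p(19, -13))/(425 + y(-12)) = (-196/33 + (17 - 13 + 19))/(425 + (10 - 12)) = (-196/33 + 23)/(425 - 2) = (563/33)/423 = (563/33)*(1/423) = 563/13959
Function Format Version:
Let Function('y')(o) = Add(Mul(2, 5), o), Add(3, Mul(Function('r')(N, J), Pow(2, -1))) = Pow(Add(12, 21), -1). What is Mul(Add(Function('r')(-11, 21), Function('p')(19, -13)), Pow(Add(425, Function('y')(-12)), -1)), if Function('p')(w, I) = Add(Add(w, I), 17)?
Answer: Rational(563, 13959) ≈ 0.040332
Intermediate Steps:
Function('p')(w, I) = Add(17, I, w) (Function('p')(w, I) = Add(Add(I, w), 17) = Add(17, I, w))
Function('r')(N, J) = Rational(-196, 33) (Function('r')(N, J) = Add(-6, Mul(2, Pow(Add(12, 21), -1))) = Add(-6, Mul(2, Pow(33, -1))) = Add(-6, Mul(2, Rational(1, 33))) = Add(-6, Rational(2, 33)) = Rational(-196, 33))
Function('y')(o) = Add(10, o)
Mul(Add(Function('r')(-11, 21), Function('p')(19, -13)), Pow(Add(425, Function('y')(-12)), -1)) = Mul(Add(Rational(-196, 33), Add(17, -13, 19)), Pow(Add(425, Add(10, -12)), -1)) = Mul(Add(Rational(-196, 33), 23), Pow(Add(425, -2), -1)) = Mul(Rational(563, 33), Pow(423, -1)) = Mul(Rational(563, 33), Rational(1, 423)) = Rational(563, 13959)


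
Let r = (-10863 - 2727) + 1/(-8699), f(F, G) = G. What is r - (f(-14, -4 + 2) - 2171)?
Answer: -99316484/8699 ≈ -11417.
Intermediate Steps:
r = -118219411/8699 (r = -13590 - 1/8699 = -118219411/8699 ≈ -13590.)
r - (f(-14, -4 + 2) - 2171) = -118219411/8699 - ((-4 + 2) - 2171) = -118219411/8699 - (-2 - 2171) = -118219411/8699 - 1*(-2173) = -118219411/8699 + 2173 = -99316484/8699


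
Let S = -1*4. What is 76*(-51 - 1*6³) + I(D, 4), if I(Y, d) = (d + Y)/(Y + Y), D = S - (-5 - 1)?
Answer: -40581/2 ≈ -20291.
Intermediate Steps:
S = -4
D = 2 (D = -4 - (-5 - 1) = -4 - 1*(-6) = -4 + 6 = 2)
I(Y, d) = (Y + d)/(2*Y) (I(Y, d) = (Y + d)/((2*Y)) = (Y + d)*(1/(2*Y)) = (Y + d)/(2*Y))
76*(-51 - 1*6³) + I(D, 4) = 76*(-51 - 1*6³) + (½)*(2 + 4)/2 = 76*(-51 - 1*216) + (½)*(½)*6 = 76*(-51 - 216) + 3/2 = 76*(-267) + 3/2 = -20292 + 3/2 = -40581/2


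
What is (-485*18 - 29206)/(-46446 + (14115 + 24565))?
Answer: 18968/3883 ≈ 4.8849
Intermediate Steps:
(-485*18 - 29206)/(-46446 + (14115 + 24565)) = (-8730 - 29206)/(-46446 + 38680) = -37936/(-7766) = -37936*(-1/7766) = 18968/3883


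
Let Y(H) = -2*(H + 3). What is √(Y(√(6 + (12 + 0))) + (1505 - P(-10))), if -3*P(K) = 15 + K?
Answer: √(13506 - 54*√2)/3 ≈ 38.629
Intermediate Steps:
P(K) = -5 - K/3 (P(K) = -(15 + K)/3 = -5 - K/3)
Y(H) = -6 - 2*H (Y(H) = -2*(3 + H) = -6 - 2*H)
√(Y(√(6 + (12 + 0))) + (1505 - P(-10))) = √((-6 - 2*√(6 + (12 + 0))) + (1505 - (-5 - ⅓*(-10)))) = √((-6 - 2*√(6 + 12)) + (1505 - (-5 + 10/3))) = √((-6 - 6*√2) + (1505 - 1*(-5/3))) = √((-6 - 6*√2) + (1505 + 5/3)) = √((-6 - 6*√2) + 4520/3) = √(4502/3 - 6*√2)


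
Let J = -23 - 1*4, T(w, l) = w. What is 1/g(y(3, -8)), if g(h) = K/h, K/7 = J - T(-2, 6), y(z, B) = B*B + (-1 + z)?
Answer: -66/175 ≈ -0.37714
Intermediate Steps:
y(z, B) = -1 + z + B² (y(z, B) = B² + (-1 + z) = -1 + z + B²)
J = -27 (J = -23 - 4 = -27)
K = -175 (K = 7*(-27 - 1*(-2)) = 7*(-27 + 2) = 7*(-25) = -175)
g(h) = -175/h
1/g(y(3, -8)) = 1/(-175/(-1 + 3 + (-8)²)) = 1/(-175/(-1 + 3 + 64)) = 1/(-175/66) = -66/175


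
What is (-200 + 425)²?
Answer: 50625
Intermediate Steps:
(-200 + 425)² = 225² = 50625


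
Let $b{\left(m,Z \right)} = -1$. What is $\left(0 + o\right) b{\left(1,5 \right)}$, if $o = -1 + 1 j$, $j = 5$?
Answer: $-4$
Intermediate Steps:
$o = 4$ ($o = -1 + 1 \cdot 5 = -1 + 5 = 4$)
$\left(0 + o\right) b{\left(1,5 \right)} = \left(0 + 4\right) \left(-1\right) = 4 \left(-1\right) = -4$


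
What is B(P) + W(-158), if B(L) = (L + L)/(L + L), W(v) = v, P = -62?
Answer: -157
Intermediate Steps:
B(L) = 1 (B(L) = (2*L)/((2*L)) = (2*L)*(1/(2*L)) = 1)
B(P) + W(-158) = 1 - 158 = -157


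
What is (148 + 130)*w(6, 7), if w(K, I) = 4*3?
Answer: 3336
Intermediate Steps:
w(K, I) = 12
(148 + 130)*w(6, 7) = (148 + 130)*12 = 278*12 = 3336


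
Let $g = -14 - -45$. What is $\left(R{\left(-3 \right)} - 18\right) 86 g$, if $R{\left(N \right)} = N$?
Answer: $-55986$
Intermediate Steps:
$g = 31$ ($g = -14 + 45 = 31$)
$\left(R{\left(-3 \right)} - 18\right) 86 g = \left(-3 - 18\right) 86 \cdot 31 = \left(-21\right) 86 \cdot 31 = \left(-1806\right) 31 = -55986$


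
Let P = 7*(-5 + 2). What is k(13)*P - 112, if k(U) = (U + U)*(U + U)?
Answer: -14308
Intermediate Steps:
k(U) = 4*U**2 (k(U) = (2*U)*(2*U) = 4*U**2)
P = -21 (P = 7*(-3) = -21)
k(13)*P - 112 = (4*13**2)*(-21) - 112 = (4*169)*(-21) - 112 = 676*(-21) - 112 = -14196 - 112 = -14308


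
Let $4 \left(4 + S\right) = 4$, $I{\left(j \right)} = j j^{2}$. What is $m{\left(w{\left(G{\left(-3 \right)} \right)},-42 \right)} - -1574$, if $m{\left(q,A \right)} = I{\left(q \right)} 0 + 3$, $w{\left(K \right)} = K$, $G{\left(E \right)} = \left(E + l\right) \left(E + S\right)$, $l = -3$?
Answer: $1577$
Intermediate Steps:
$I{\left(j \right)} = j^{3}$
$S = -3$ ($S = -4 + \frac{1}{4} \cdot 4 = -4 + 1 = -3$)
$G{\left(E \right)} = \left(-3 + E\right)^{2}$ ($G{\left(E \right)} = \left(E - 3\right) \left(E - 3\right) = \left(-3 + E\right) \left(-3 + E\right) = \left(-3 + E\right)^{2}$)
$m{\left(q,A \right)} = 3$ ($m{\left(q,A \right)} = q^{3} \cdot 0 + 3 = 0 + 3 = 3$)
$m{\left(w{\left(G{\left(-3 \right)} \right)},-42 \right)} - -1574 = 3 - -1574 = 3 + 1574 = 1577$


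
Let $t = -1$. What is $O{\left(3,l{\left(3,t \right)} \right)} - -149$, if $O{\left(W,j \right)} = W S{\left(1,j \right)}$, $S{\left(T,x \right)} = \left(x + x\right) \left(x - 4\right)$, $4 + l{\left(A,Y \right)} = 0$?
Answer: $341$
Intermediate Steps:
$l{\left(A,Y \right)} = -4$ ($l{\left(A,Y \right)} = -4 + 0 = -4$)
$S{\left(T,x \right)} = 2 x \left(-4 + x\right)$
$O{\left(W,j \right)} = 2 W j \left(-4 + j\right)$ ($O{\left(W,j \right)} = W 2 j \left(-4 + j\right) = 2 W j \left(-4 + j\right)$)
$O{\left(3,l{\left(3,t \right)} \right)} - -149 = 2 \cdot 3 \left(-4\right) \left(-4 - 4\right) - -149 = 2 \cdot 3 \left(-4\right) \left(-8\right) + 149 = 192 + 149 = 341$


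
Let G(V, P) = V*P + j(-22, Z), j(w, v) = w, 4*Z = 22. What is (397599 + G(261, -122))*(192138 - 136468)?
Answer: 20360467450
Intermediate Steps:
Z = 11/2 (Z = (1/4)*22 = 11/2 ≈ 5.5000)
G(V, P) = -22 + P*V (G(V, P) = V*P - 22 = P*V - 22 = -22 + P*V)
(397599 + G(261, -122))*(192138 - 136468) = (397599 + (-22 - 122*261))*(192138 - 136468) = (397599 + (-22 - 31842))*55670 = (397599 - 31864)*55670 = 365735*55670 = 20360467450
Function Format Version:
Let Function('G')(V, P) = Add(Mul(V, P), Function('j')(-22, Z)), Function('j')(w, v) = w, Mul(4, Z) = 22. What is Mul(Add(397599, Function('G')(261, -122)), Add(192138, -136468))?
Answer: 20360467450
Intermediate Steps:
Z = Rational(11, 2) (Z = Mul(Rational(1, 4), 22) = Rational(11, 2) ≈ 5.5000)
Function('G')(V, P) = Add(-22, Mul(P, V)) (Function('G')(V, P) = Add(Mul(V, P), -22) = Add(Mul(P, V), -22) = Add(-22, Mul(P, V)))
Mul(Add(397599, Function('G')(261, -122)), Add(192138, -136468)) = Mul(Add(397599, Add(-22, Mul(-122, 261))), Add(192138, -136468)) = Mul(Add(397599, Add(-22, -31842)), 55670) = Mul(Add(397599, -31864), 55670) = Mul(365735, 55670) = 20360467450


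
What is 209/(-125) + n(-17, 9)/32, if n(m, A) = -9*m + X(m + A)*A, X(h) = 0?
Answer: 12437/4000 ≈ 3.1092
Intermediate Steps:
n(m, A) = -9*m (n(m, A) = -9*m + 0*A = -9*m + 0 = -9*m)
209/(-125) + n(-17, 9)/32 = 209/(-125) - 9*(-17)/32 = 209*(-1/125) + 153*(1/32) = -209/125 + 153/32 = 12437/4000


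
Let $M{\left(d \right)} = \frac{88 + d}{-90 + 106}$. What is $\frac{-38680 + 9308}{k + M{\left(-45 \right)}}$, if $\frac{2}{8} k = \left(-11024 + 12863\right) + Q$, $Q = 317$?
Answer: $- \frac{469952}{138027} \approx -3.4048$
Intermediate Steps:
$k = 8624$ ($k = 4 \left(\left(-11024 + 12863\right) + 317\right) = 4 \left(1839 + 317\right) = 4 \cdot 2156 = 8624$)
$M{\left(d \right)} = \frac{11}{2} + \frac{d}{16}$ ($M{\left(d \right)} = \frac{88 + d}{16} = \left(88 + d\right) \frac{1}{16} = \frac{11}{2} + \frac{d}{16}$)
$\frac{-38680 + 9308}{k + M{\left(-45 \right)}} = \frac{-38680 + 9308}{8624 + \left(\frac{11}{2} + \frac{1}{16} \left(-45\right)\right)} = - \frac{29372}{8624 + \left(\frac{11}{2} - \frac{45}{16}\right)} = - \frac{29372}{8624 + \frac{43}{16}} = - \frac{29372}{\frac{138027}{16}} = \left(-29372\right) \frac{16}{138027} = - \frac{469952}{138027}$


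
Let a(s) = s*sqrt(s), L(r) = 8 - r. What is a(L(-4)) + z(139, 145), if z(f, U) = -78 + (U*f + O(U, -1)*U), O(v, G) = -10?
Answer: 18627 + 24*sqrt(3) ≈ 18669.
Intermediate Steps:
a(s) = s**(3/2)
z(f, U) = -78 - 10*U + U*f (z(f, U) = -78 + (U*f - 10*U) = -78 + (-10*U + U*f) = -78 - 10*U + U*f)
a(L(-4)) + z(139, 145) = (8 - 1*(-4))**(3/2) + (-78 - 10*145 + 145*139) = (8 + 4)**(3/2) + (-78 - 1450 + 20155) = 12**(3/2) + 18627 = 24*sqrt(3) + 18627 = 18627 + 24*sqrt(3)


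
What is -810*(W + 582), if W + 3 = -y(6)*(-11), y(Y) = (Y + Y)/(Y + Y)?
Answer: -477900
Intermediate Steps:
y(Y) = 1 (y(Y) = (2*Y)/((2*Y)) = (2*Y)*(1/(2*Y)) = 1)
W = 8 (W = -3 - 1*1*(-11) = -3 - 1*(-11) = -3 + 11 = 8)
-810*(W + 582) = -810*(8 + 582) = -810*590 = -477900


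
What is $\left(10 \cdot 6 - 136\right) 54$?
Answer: $-4104$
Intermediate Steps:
$\left(10 \cdot 6 - 136\right) 54 = \left(60 - 136\right) 54 = \left(-76\right) 54 = -4104$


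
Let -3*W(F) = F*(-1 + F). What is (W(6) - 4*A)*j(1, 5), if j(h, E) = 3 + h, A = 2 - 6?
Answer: 24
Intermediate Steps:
A = -4
W(F) = -F*(-1 + F)/3
(W(6) - 4*A)*j(1, 5) = ((1/3)*6*(1 - 1*6) - 4*(-4))*(3 + 1) = ((1/3)*6*(1 - 6) + 16)*4 = ((1/3)*6*(-5) + 16)*4 = (-10 + 16)*4 = 6*4 = 24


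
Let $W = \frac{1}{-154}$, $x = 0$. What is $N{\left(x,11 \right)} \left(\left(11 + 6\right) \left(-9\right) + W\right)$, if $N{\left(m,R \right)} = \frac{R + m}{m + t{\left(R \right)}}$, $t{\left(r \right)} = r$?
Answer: $- \frac{23563}{154} \approx -153.01$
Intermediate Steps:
$N{\left(m,R \right)} = 1$ ($N{\left(m,R \right)} = \frac{R + m}{m + R} = \frac{R + m}{R + m} = 1$)
$W = - \frac{1}{154} \approx -0.0064935$
$N{\left(x,11 \right)} \left(\left(11 + 6\right) \left(-9\right) + W\right) = 1 \left(\left(11 + 6\right) \left(-9\right) - \frac{1}{154}\right) = 1 \left(17 \left(-9\right) - \frac{1}{154}\right) = 1 \left(-153 - \frac{1}{154}\right) = 1 \left(- \frac{23563}{154}\right) = - \frac{23563}{154}$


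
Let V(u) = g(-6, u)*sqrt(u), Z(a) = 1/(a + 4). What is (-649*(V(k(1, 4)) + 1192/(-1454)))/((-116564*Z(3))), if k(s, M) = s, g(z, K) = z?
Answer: -1608871/6053002 ≈ -0.26580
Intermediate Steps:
Z(a) = 1/(4 + a)
V(u) = -6*sqrt(u)
(-649*(V(k(1, 4)) + 1192/(-1454)))/((-116564*Z(3))) = (-649*(-6*sqrt(1) + 1192/(-1454)))/((-116564/(4 + 3))) = (-649*(-6*1 + 1192*(-1/1454)))/((-116564/7)) = (-649*(-6 - 596/727))/((-116564*1/7)) = -649*(-4958/727)/(-16652) = (3217742/727)*(-1/16652) = -1608871/6053002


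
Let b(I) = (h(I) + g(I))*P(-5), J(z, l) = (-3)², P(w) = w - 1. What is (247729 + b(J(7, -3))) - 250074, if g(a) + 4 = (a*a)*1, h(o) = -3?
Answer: -2789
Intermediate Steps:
P(w) = -1 + w
J(z, l) = 9
g(a) = -4 + a² (g(a) = -4 + (a*a)*1 = -4 + a²*1 = -4 + a²)
b(I) = 42 - 6*I² (b(I) = (-3 + (-4 + I²))*(-1 - 5) = (-7 + I²)*(-6) = 42 - 6*I²)
(247729 + b(J(7, -3))) - 250074 = (247729 + (42 - 6*9²)) - 250074 = (247729 + (42 - 6*81)) - 250074 = (247729 + (42 - 486)) - 250074 = (247729 - 444) - 250074 = 247285 - 250074 = -2789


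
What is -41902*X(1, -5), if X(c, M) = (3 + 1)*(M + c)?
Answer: 670432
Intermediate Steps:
X(c, M) = 4*M + 4*c (X(c, M) = 4*(M + c) = 4*M + 4*c)
-41902*X(1, -5) = -41902*(4*(-5) + 4*1) = -41902*(-20 + 4) = -41902*(-16) = 670432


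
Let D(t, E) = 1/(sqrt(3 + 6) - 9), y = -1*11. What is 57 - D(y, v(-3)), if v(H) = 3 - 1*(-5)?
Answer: 343/6 ≈ 57.167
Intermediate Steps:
v(H) = 8 (v(H) = 3 + 5 = 8)
y = -11
D(t, E) = -1/6 (D(t, E) = 1/(sqrt(9) - 9) = 1/(3 - 9) = 1/(-6) = -1/6)
57 - D(y, v(-3)) = 57 - 1*(-1/6) = 57 + 1/6 = 343/6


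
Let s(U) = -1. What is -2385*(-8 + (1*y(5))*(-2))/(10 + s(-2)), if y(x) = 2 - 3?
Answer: 1590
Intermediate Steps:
y(x) = -1
-2385*(-8 + (1*y(5))*(-2))/(10 + s(-2)) = -2385*(-8 + (1*(-1))*(-2))/(10 - 1) = -2385*(-8 - 1*(-2))/9 = -2385*(-8 + 2)/9 = -(-14310)/9 = -2385*(-⅔) = 1590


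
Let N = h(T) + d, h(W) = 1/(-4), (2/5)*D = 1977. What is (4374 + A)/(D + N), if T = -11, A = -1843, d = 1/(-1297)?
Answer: 13130828/25640389 ≈ 0.51212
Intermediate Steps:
d = -1/1297 ≈ -0.00077101
D = 9885/2 (D = (5/2)*1977 = 9885/2 ≈ 4942.5)
h(W) = -1/4
N = -1301/5188 (N = -1/4 - 1/1297 = -1301/5188 ≈ -0.25077)
(4374 + A)/(D + N) = (4374 - 1843)/(9885/2 - 1301/5188) = 2531/(25640389/5188) = 2531*(5188/25640389) = 13130828/25640389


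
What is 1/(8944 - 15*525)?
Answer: 1/1069 ≈ 0.00093545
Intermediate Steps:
1/(8944 - 15*525) = 1/(8944 - 7875) = 1/1069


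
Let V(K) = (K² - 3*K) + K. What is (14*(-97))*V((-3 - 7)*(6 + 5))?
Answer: -16730560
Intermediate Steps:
V(K) = K² - 2*K
(14*(-97))*V((-3 - 7)*(6 + 5)) = (14*(-97))*(((-3 - 7)*(6 + 5))*(-2 + (-3 - 7)*(6 + 5))) = -1358*(-10*11)*(-2 - 10*11) = -(-149380)*(-2 - 110) = -(-149380)*(-112) = -1358*12320 = -16730560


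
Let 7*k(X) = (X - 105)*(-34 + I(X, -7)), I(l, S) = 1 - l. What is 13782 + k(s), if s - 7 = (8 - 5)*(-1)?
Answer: 100211/7 ≈ 14316.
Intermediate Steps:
s = 4 (s = 7 + (8 - 5)*(-1) = 7 + 3*(-1) = 7 - 3 = 4)
k(X) = (-105 + X)*(-33 - X)/7 (k(X) = ((X - 105)*(-34 + (1 - X)))/7 = ((-105 + X)*(-33 - X))/7 = (-105 + X)*(-33 - X)/7)
13782 + k(s) = 13782 + (495 - ⅐*4² + (72/7)*4) = 13782 + (495 - ⅐*16 + 288/7) = 13782 + (495 - 16/7 + 288/7) = 13782 + 3737/7 = 100211/7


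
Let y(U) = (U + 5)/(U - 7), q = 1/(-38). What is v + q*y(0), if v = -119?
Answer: -31649/266 ≈ -118.98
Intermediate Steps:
q = -1/38 ≈ -0.026316
y(U) = (5 + U)/(-7 + U)
v + q*y(0) = -119 - (5 + 0)/(38*(-7 + 0)) = -119 - 5/(38*(-7)) = -119 - (-1)*5/266 = -119 - 1/38*(-5/7) = -119 + 5/266 = -31649/266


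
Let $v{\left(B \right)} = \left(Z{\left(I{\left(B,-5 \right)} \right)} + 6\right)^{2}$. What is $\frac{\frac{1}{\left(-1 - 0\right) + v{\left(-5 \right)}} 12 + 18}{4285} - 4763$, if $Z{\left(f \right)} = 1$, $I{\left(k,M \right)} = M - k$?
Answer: $- \frac{81637747}{17140} \approx -4763.0$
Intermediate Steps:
$v{\left(B \right)} = 49$ ($v{\left(B \right)} = \left(1 + 6\right)^{2} = 7^{2} = 49$)
$\frac{\frac{1}{\left(-1 - 0\right) + v{\left(-5 \right)}} 12 + 18}{4285} - 4763 = \frac{\frac{1}{\left(-1 - 0\right) + 49} \cdot 12 + 18}{4285} - 4763 = \left(\frac{1}{\left(-1 + 0\right) + 49} \cdot 12 + 18\right) \frac{1}{4285} - 4763 = \left(\frac{1}{-1 + 49} \cdot 12 + 18\right) \frac{1}{4285} - 4763 = \left(\frac{1}{48} \cdot 12 + 18\right) \frac{1}{4285} - 4763 = \left(\frac{1}{4} + 18\right) \frac{1}{4285} - 4763 = \frac{73}{4} \cdot \frac{1}{4285} - 4763 = \frac{73}{17140} - 4763 = - \frac{81637747}{17140}$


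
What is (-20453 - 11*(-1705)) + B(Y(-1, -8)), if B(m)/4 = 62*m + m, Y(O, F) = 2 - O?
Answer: -942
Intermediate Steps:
B(m) = 252*m (B(m) = 4*(62*m + m) = 4*(63*m) = 252*m)
(-20453 - 11*(-1705)) + B(Y(-1, -8)) = (-20453 - 11*(-1705)) + 252*(2 - 1*(-1)) = (-20453 + 18755) + 252*(2 + 1) = -1698 + 252*3 = -1698 + 756 = -942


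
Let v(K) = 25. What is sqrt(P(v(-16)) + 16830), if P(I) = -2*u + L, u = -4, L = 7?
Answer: sqrt(16845) ≈ 129.79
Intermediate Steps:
P(I) = 15 (P(I) = -2*(-4) + 7 = 8 + 7 = 15)
sqrt(P(v(-16)) + 16830) = sqrt(15 + 16830) = sqrt(16845)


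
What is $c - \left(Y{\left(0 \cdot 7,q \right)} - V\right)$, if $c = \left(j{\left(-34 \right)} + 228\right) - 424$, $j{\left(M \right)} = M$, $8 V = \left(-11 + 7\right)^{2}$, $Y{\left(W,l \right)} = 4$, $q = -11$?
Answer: $-232$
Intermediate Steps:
$V = 2$ ($V = \frac{\left(-11 + 7\right)^{2}}{8} = \frac{\left(-4\right)^{2}}{8} = \frac{1}{8} \cdot 16 = 2$)
$c = -230$ ($c = \left(-34 + 228\right) - 424 = 194 - 424 = -230$)
$c - \left(Y{\left(0 \cdot 7,q \right)} - V\right) = -230 - \left(4 - 2\right) = -230 - 2 = -232$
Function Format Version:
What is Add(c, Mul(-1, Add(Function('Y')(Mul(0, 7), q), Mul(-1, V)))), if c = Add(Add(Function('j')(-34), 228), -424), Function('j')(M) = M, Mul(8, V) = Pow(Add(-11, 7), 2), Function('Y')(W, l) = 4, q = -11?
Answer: -232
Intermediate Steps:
V = 2 (V = Mul(Rational(1, 8), Pow(Add(-11, 7), 2)) = Mul(Rational(1, 8), Pow(-4, 2)) = Mul(Rational(1, 8), 16) = 2)
c = -230 (c = Add(Add(-34, 228), -424) = Add(194, -424) = -230)
Add(c, Mul(-1, Add(Function('Y')(Mul(0, 7), q), Mul(-1, V)))) = Add(-230, Mul(-1, Add(4, Mul(-1, 2)))) = Add(-230, Mul(-1, Add(4, -2))) = Add(-230, Mul(-1, 2)) = Add(-230, -2) = -232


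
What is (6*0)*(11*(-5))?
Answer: 0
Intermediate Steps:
(6*0)*(11*(-5)) = 0*(-55) = 0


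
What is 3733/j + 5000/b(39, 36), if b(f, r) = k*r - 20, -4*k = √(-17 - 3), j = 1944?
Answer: -9342967/196344 + 4500*I*√5/101 ≈ -47.585 + 99.627*I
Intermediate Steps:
k = -I*√5/2 (k = -√(-17 - 3)/4 = -I*√5/2 ≈ -1.118*I)
b(f, r) = -20 - I*r*√5/2 (b(f, r) = (-I*√5/2)*r - 20 = -I*r*√5/2 - 20 = -20 - I*r*√5/2)
3733/j + 5000/b(39, 36) = 3733/1944 + 5000/(-20 - ½*I*36*√5) = 3733*(1/1944) + 5000/(-20 - 18*I*√5) = 3733/1944 + 5000/(-20 - 18*I*√5)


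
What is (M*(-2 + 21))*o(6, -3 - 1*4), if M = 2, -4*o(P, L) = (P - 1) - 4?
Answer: -19/2 ≈ -9.5000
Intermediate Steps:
o(P, L) = 5/4 - P/4 (o(P, L) = -((P - 1) - 4)/4 = -((-1 + P) - 4)/4 = -(-5 + P)/4 = 5/4 - P/4)
(M*(-2 + 21))*o(6, -3 - 1*4) = (2*(-2 + 21))*(5/4 - 1/4*6) = (2*19)*(5/4 - 3/2) = 38*(-1/4) = -19/2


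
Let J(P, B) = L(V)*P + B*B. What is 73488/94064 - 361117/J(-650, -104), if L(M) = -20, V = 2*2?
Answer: -2013619955/140014264 ≈ -14.382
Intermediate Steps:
V = 4
J(P, B) = B² - 20*P (J(P, B) = -20*P + B*B = -20*P + B² = B² - 20*P)
73488/94064 - 361117/J(-650, -104) = 73488/94064 - 361117/((-104)² - 20*(-650)) = 73488*(1/94064) - 361117/(10816 + 13000) = 4593/5879 - 361117/23816 = -2013619955/140014264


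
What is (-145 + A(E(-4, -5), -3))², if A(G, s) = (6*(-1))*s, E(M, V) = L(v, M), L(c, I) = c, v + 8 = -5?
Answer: 16129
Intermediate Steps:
v = -13 (v = -8 - 5 = -13)
E(M, V) = -13
A(G, s) = -6*s
(-145 + A(E(-4, -5), -3))² = (-145 - 6*(-3))² = (-145 + 18)² = (-127)² = 16129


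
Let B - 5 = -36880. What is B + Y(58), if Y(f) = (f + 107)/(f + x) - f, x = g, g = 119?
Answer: -2178992/59 ≈ -36932.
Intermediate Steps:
B = -36875 (B = 5 - 36880 = -36875)
x = 119
Y(f) = -f + (107 + f)/(119 + f) (Y(f) = (f + 107)/(f + 119) - f = (107 + f)/(119 + f) - f = -f + (107 + f)/(119 + f))
B + Y(58) = -36875 + (107 - 1*58² - 118*58)/(119 + 58) = -36875 + (107 - 1*3364 - 6844)/177 = -36875 + (107 - 3364 - 6844)/177 = -36875 + (1/177)*(-10101) = -36875 - 3367/59 = -2178992/59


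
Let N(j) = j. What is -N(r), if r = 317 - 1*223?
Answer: -94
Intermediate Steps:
r = 94 (r = 317 - 223 = 94)
-N(r) = -1*94 = -94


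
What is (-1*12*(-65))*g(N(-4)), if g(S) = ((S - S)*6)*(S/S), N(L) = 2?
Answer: 0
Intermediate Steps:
g(S) = 0 (g(S) = (0*6)*1 = 0*1 = 0)
(-1*12*(-65))*g(N(-4)) = (-1*12*(-65))*0 = -12*(-65)*0 = 780*0 = 0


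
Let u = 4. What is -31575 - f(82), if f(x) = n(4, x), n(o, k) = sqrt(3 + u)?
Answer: -31575 - sqrt(7) ≈ -31578.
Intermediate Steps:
n(o, k) = sqrt(7) (n(o, k) = sqrt(3 + 4) = sqrt(7))
f(x) = sqrt(7)
-31575 - f(82) = -31575 - sqrt(7)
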